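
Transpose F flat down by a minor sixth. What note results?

Ab

A sixth below F lands on the letter A.
A minor sixth spans 8 semitones, so Fb moves to pitch class 8. On the letter A that is Ab.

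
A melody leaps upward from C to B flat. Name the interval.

minor seventh

Counting letters C–D–E–F–G–A–B gives a seventh.
C→Bb = 10 semitones, 1 narrower than the major seventh (11), so minor.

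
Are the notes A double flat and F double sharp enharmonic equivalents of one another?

Yes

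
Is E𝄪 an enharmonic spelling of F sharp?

E## = pitch class 6 and F# = pitch class 6 — the same pitch class, so they are enharmonic equivalents.

Yes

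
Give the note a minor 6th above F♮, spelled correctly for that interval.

A sixth above F lands on the letter D.
A minor sixth spans 8 semitones, so F moves to pitch class 1. On the letter D that is Db.

Db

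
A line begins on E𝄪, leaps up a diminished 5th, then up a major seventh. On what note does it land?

A diminished fifth up from E## is B# (letter B, 6 semitones up).
A major seventh up from B# is A## (letter A, 11 semitones up).

A##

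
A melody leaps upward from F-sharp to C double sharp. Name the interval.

The letter names run F→C, a span of 4 letter steps, so the interval is some kind of fifth.
F# to C## is 8 semitones. A perfect fifth is 7, so 8 makes it augmented.

augmented fifth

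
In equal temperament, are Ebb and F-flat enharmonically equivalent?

Two spellings are enharmonically equivalent only if they share a pitch class.
Here Ebb → 2, Fb → 4; 2 ≠ 4, so they are not.

No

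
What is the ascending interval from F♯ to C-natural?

diminished fifth

Counting letters F–G–A–B–C gives a fifth.
F#→C = 6 semitones, 1 narrower than the perfect fifth (7), so diminished.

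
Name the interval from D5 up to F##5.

Counting letters D–E–F gives a third.
D→F## = 5 semitones, 1 wider than the major third (4), so augmented.

augmented third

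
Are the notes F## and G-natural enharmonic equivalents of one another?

Yes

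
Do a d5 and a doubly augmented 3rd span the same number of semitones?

Yes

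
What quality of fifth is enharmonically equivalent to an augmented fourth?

diminished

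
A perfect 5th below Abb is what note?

A fifth below A lands on the letter D.
A perfect fifth spans 7 semitones, so Abb moves to pitch class 0. On the letter D that is Dbb.

Dbb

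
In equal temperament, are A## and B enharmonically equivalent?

A## is pitch class 11; B is pitch class 11.
All spellings map to pitch class 11, so they are enharmonically equivalent.

Yes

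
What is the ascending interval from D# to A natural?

diminished fifth

Counting letters D–E–F–G–A gives a fifth.
D#→A = 6 semitones, 1 narrower than the perfect fifth (7), so diminished.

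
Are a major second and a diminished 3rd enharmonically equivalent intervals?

Yes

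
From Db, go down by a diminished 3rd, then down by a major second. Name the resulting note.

A

A diminished third down from Db is B (letter B, 2 semitones down).
A major second down from B is A (letter A, 2 semitones down).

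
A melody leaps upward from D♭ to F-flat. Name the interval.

minor third

The letter names run D→F, a span of 2 letter steps, so the interval is some kind of third.
Db to Fb is 3 semitones. A major third is 4, so 3 makes it minor.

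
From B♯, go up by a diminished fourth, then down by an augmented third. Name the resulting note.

A diminished fourth up from B# is E (letter E, 4 semitones up).
An augmented third down from E is Cb (letter C, 5 semitones down).

Cb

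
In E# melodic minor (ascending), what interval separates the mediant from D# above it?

The mediant of E# melodic minor (ascending) is G#.
G# up to D#: letters G→D make it a fifth; 7 semitones makes it perfect.

perfect fifth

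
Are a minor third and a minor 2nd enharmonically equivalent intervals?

No

A minor third spans 3 semitones; a minor second spans 1.
The spans differ, so they are not enharmonic equivalents.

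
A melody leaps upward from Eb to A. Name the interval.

augmented fourth

Counting letters E–F–G–A gives a fourth.
Eb→A = 6 semitones, 1 wider than the perfect fourth (5), so augmented.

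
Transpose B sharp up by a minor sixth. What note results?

G#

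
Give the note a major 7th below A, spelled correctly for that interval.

Bb

A seventh below A lands on the letter B.
A major seventh spans 11 semitones, so A moves to pitch class 10. On the letter B that is Bb.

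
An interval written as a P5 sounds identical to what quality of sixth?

A perfect fifth spans 7 semitones.
A sixth spanning 7 semitones is diminished (the major sixth is 9).

diminished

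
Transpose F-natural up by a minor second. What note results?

Gb

F up a major second is G, so the target letter is G.
From F, a minor second is 1 semitone up: Gb.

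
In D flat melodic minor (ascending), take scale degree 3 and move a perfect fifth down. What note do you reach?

Scale degree 3 of Db melodic minor (ascending) is Fb.
A perfect fifth (7 semitones) below Fb lands on the letter B, giving Bbb.

Bbb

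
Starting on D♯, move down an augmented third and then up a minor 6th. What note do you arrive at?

Gb

An augmented third down from D# is Bb (letter B, 5 semitones down).
A minor sixth up from Bb is Gb (letter G, 8 semitones up).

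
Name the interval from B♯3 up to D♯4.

minor third

The letter names run B→D, a span of 2 letter steps, so the interval is some kind of third.
B# to D# is 3 semitones. A major third is 4, so 3 makes it minor.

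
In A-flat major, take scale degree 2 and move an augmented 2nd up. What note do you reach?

C#

Scale degree 2 of Ab major is Bb.
An augmented second (3 semitones) above Bb lands on the letter C, giving C#.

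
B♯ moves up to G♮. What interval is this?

The letter names run B→G, a span of 5 letter steps, so the interval is some kind of sixth.
B# to G is 7 semitones. A major sixth is 9, so 7 makes it diminished.

diminished sixth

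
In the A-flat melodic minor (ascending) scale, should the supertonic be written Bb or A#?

Each scale degree takes a distinct letter name. Degree 2 of a scale on A must use the letter B.
Bb and A# are enharmonically the same pitch, but only Bb uses the letter B, so it is the correct spelling here.

Bb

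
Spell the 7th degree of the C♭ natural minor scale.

Bbb

Degree 7 takes the letter 6 steps above C, which is B.
In natural minor, degree 7 sits 10 semitones above the tonic. Cb + 10 semitones is pitch class 9, spelled on B as Bbb.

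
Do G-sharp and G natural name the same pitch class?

No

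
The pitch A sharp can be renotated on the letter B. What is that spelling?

Bb

A# is pitch class 10. The letter B alone is pitch class 11.
To reach pitch class 10 from B requires an offset of -1 semitone, i.e. flat: Bb.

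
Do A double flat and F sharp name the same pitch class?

No

Two spellings are enharmonically equivalent only if they share a pitch class.
Here Abb → 7, F# → 6; 6 ≠ 7, so they are not.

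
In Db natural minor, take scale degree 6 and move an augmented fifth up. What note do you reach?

F

Scale degree 6 of Db natural minor is Bbb.
An augmented fifth (8 semitones) above Bbb lands on the letter F, giving F.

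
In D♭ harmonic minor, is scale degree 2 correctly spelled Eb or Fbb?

Eb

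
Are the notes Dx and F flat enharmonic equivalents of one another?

Yes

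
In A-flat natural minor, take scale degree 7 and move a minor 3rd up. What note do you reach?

Bbb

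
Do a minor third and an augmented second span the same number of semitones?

A minor third spans 3 semitones; an augmented second spans 3.
They are enharmonically equivalent.

Yes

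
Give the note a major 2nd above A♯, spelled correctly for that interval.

B#

A second above A lands on the letter B.
A major second spans 2 semitones, so A# moves to pitch class 0. On the letter B that is B#.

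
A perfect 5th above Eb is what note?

Bb

E up a perfect fifth is B, so the target letter is B.
From Eb, a perfect fifth is 7 semitones up: Bb.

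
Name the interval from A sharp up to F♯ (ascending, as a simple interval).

Counting letters A–B–C–D–E–F gives a sixth.
A#→F# = 8 semitones, 1 narrower than the major sixth (9), so minor.

minor sixth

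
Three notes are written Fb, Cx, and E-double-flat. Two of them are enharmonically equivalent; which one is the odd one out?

Fb

In 12-tone equal temperament, enharmonic equivalents share a pitch class. Fb is pitch class 4; C## is pitch class 2; Ebb is pitch class 2.
C## and Ebb share pitch class 2, while Fb is pitch class 4.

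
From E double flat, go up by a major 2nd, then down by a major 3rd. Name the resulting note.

A major second up from Ebb is Fb (letter F, 2 semitones up).
A major third down from Fb is Dbb (letter D, 4 semitones down).

Dbb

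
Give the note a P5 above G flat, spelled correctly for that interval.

G up a perfect fifth is D, so the target letter is D.
From Gb, a perfect fifth is 7 semitones up: Db.

Db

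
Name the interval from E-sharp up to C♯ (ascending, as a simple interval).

Counting letters E–F–G–A–B–C gives a sixth.
E#→C# = 8 semitones, 1 narrower than the major sixth (9), so minor.

minor sixth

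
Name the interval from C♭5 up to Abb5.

minor sixth

The letter names run C→A, a span of 5 letter steps, so the interval is some kind of sixth.
Cb to Abb is 8 semitones. A major sixth is 9, so 8 makes it minor.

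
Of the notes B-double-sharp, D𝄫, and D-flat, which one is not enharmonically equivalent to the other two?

In 12-tone equal temperament, enharmonic equivalents share a pitch class. B## is pitch class 1; Dbb is pitch class 0; Db is pitch class 1.
B## and Db share pitch class 1, while Dbb is pitch class 0.

Dbb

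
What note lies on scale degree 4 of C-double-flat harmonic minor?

Degree 4 takes the letter 3 steps above C, which is F.
In harmonic minor, degree 4 sits 5 semitones above the tonic. Cbb + 5 semitones is pitch class 3, spelled on F as Fbb.

Fbb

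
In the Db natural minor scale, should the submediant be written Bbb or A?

Each scale degree takes a distinct letter name. Degree 6 of a scale on D must use the letter B.
Bbb and A are enharmonically the same pitch, but only Bbb uses the letter B, so it is the correct spelling here.

Bbb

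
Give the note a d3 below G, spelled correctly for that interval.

A third below G lands on the letter E.
A diminished third spans 2 semitones, so G moves to pitch class 5. On the letter E that is E#.

E#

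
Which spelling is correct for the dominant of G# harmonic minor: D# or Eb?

D#

Each scale degree takes a distinct letter name. Degree 5 of a scale on G must use the letter D.
D# and Eb are enharmonically the same pitch, but only D# uses the letter D, so it is the correct spelling here.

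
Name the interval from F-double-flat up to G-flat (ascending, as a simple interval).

The letter names run F→G, a span of 1 letter step, so the interval is some kind of second.
Fbb to Gb is 3 semitones. A major second is 2, so 3 makes it augmented.

augmented second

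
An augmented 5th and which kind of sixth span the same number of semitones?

minor

An augmented fifth spans 8 semitones.
A sixth spanning 8 semitones is minor (the major sixth is 9).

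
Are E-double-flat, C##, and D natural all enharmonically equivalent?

Ebb = pitch class 2 and C## = pitch class 2 and D = pitch class 2 — the same pitch class, so they are enharmonic equivalents.

Yes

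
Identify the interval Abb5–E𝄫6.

perfect fifth

The letter names run A→E, a span of 4 letter steps, so the interval is some kind of fifth.
Abb to Ebb is 7 semitones. A perfect fifth is 7, so 7 makes it perfect.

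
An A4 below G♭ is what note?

Dbb

G down a perfect fourth is D, so the target letter is D.
From Gb, an augmented fourth is 6 semitones down: Dbb.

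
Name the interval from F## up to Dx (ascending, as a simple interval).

major sixth

The letter names run F→D, a span of 5 letter steps, so the interval is some kind of sixth.
F## to D## is 9 semitones. A major sixth is 9, so 9 makes it major.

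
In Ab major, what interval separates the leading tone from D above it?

The leading tone of Ab major is G.
G up to D: letters G→D make it a fifth; 7 semitones makes it perfect.

perfect fifth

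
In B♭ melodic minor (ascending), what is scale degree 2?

The Bb melodic minor (ascending) scale runs Bb C Db Eb F G A.
Degree 2 is C.

C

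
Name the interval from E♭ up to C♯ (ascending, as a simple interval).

augmented sixth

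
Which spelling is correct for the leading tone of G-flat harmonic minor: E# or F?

Each scale degree takes a distinct letter name. Degree 7 of a scale on G must use the letter F.
F and E# are enharmonically the same pitch, but only F uses the letter F, so it is the correct spelling here.

F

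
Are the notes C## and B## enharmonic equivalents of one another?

No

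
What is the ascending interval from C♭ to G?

The letter names run C→G, a span of 4 letter steps, so the interval is some kind of fifth.
Cb to G is 8 semitones. A perfect fifth is 7, so 8 makes it augmented.

augmented fifth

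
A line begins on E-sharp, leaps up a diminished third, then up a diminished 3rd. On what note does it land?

Bbb

A diminished third up from E# is G (letter G, 2 semitones up).
A diminished third up from G is Bbb (letter B, 2 semitones up).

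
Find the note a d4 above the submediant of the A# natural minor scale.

Bb

The submediant of A# natural minor is F#.
A diminished fourth (4 semitones) above F# lands on the letter B, giving Bb.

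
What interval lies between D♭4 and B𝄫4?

The letter names run D→B, a span of 5 letter steps, so the interval is some kind of sixth.
Db to Bbb is 8 semitones. A major sixth is 9, so 8 makes it minor.

minor sixth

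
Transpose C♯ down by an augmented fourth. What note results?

G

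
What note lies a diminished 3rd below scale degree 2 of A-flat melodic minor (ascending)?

G#

Scale degree 2 of Ab melodic minor (ascending) is Bb.
A diminished third (2 semitones) below Bb lands on the letter G, giving G#.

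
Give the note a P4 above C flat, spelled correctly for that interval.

C up a perfect fourth is F, so the target letter is F.
From Cb, a perfect fourth is 5 semitones up: Fb.

Fb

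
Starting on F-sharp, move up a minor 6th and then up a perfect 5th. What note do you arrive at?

A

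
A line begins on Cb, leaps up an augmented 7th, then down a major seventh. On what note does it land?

An augmented seventh up from Cb is B (letter B, 12 semitones up).
A major seventh down from B is C (letter C, 11 semitones down).

C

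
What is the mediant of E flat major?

The Eb major scale runs Eb F G Ab Bb C D.
Degree 3 is G.

G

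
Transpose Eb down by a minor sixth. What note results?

G

E down a major sixth is G, so the target letter is G.
From Eb, a minor sixth is 8 semitones down: G.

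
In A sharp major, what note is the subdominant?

Degree 4 takes the letter 3 steps above A, which is D.
In major, degree 4 sits 5 semitones above the tonic. A# + 5 semitones is pitch class 3, spelled on D as D#.

D#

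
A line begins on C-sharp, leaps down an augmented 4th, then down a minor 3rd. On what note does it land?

E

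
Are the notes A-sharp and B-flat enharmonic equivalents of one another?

A# is pitch class 10; Bb is pitch class 10.
All spellings map to pitch class 10, so they are enharmonically equivalent.

Yes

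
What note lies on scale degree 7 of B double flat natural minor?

The Bbb natural minor scale runs Bbb Cb Dbb Ebb Fb Gbb Abb.
Degree 7 is Abb.

Abb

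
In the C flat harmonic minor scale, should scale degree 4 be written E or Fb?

Each scale degree takes a distinct letter name. Degree 4 of a scale on C must use the letter F.
Fb and E are enharmonically the same pitch, but only Fb uses the letter F, so it is the correct spelling here.

Fb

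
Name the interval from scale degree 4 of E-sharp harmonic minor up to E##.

augmented fifth

Scale degree 4 of E# harmonic minor is A#.
A# up to E##: letters A→E make it a fifth; 8 semitones makes it augmented.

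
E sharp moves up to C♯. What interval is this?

minor sixth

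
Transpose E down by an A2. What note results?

E down a major second is D, so the target letter is D.
From E, an augmented second is 3 semitones down: Db.

Db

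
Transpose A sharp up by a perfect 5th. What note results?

E#

A up a perfect fifth is E, so the target letter is E.
From A#, a perfect fifth is 7 semitones up: E#.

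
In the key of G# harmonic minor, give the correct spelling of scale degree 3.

Degree 3 takes the letter 2 steps above G, which is B.
In harmonic minor, degree 3 sits 3 semitones above the tonic. G# + 3 semitones is pitch class 11, spelled on B as B.

B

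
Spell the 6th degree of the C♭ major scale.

Ab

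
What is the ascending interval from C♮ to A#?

augmented sixth

Counting letters C–D–E–F–G–A gives a sixth.
C→A# = 10 semitones, 1 wider than the major sixth (9), so augmented.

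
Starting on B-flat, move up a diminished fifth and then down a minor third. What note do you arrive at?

Db

A diminished fifth up from Bb is Fb (letter F, 6 semitones up).
A minor third down from Fb is Db (letter D, 3 semitones down).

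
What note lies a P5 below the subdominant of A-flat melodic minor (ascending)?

The subdominant of Ab melodic minor (ascending) is Db.
A perfect fifth (7 semitones) below Db lands on the letter G, giving Gb.

Gb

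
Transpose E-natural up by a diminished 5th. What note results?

E up a perfect fifth is B, so the target letter is B.
From E, a diminished fifth is 6 semitones up: Bb.

Bb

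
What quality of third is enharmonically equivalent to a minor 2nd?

A minor second spans 1 semitone.
A third spanning 1 semitone is doubly diminished (the major third is 4).

doubly diminished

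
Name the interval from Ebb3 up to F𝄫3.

The letter names run E→F, a span of 1 letter step, so the interval is some kind of second.
Ebb to Fbb is 1 semitone. A major second is 2, so 1 makes it minor.

minor second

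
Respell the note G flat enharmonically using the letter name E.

Gb is pitch class 6. The letter E alone is pitch class 4.
To reach pitch class 6 from E requires an offset of +2 semitones, i.e. double sharp: E##.

E##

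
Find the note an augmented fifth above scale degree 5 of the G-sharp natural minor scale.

Scale degree 5 of G# natural minor is D#.
An augmented fifth (8 semitones) above D# lands on the letter A, giving A##.

A##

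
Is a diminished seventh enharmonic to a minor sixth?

No

A diminished seventh spans 9 semitones; a minor sixth spans 8.
The spans differ, so they are not enharmonic equivalents.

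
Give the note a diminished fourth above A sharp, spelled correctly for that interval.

D

A fourth above A lands on the letter D.
A diminished fourth spans 4 semitones, so A# moves to pitch class 2. On the letter D that is D.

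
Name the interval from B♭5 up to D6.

major third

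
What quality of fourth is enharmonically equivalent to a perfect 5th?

A perfect fifth spans 7 semitones.
A fourth spanning 7 semitones is doubly augmented (the perfect fourth is 5).

doubly augmented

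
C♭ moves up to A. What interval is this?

augmented sixth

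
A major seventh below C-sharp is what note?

D

C down a major seventh is Db, so the target letter is D.
From C#, a major seventh is 11 semitones down: D.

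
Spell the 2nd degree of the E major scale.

The E major scale runs E F# G# A B C# D#.
Degree 2 is F#.

F#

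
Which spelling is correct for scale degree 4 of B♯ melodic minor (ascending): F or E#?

Each scale degree takes a distinct letter name. Degree 4 of a scale on B must use the letter E.
E# and F are enharmonically the same pitch, but only E# uses the letter E, so it is the correct spelling here.

E#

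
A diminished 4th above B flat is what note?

Ebb

A fourth above B lands on the letter E.
A diminished fourth spans 4 semitones, so Bb moves to pitch class 2. On the letter E that is Ebb.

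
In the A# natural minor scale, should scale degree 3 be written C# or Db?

C#

Each scale degree takes a distinct letter name. Degree 3 of a scale on A must use the letter C.
C# and Db are enharmonically the same pitch, but only C# uses the letter C, so it is the correct spelling here.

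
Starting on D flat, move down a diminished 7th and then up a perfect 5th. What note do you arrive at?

B

A diminished seventh down from Db is E (letter E, 9 semitones down).
A perfect fifth up from E is B (letter B, 7 semitones up).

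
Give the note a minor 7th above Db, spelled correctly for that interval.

Cb

A seventh above D lands on the letter C.
A minor seventh spans 10 semitones, so Db moves to pitch class 11. On the letter C that is Cb.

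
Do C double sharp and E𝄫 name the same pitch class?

Yes

C## is pitch class 2; Ebb is pitch class 2.
All spellings map to pitch class 2, so they are enharmonically equivalent.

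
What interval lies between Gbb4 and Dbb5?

perfect fifth

Counting letters G–A–B–C–D gives a fifth.
Gbb→Dbb = 7 semitones, exactly the perfect fifth.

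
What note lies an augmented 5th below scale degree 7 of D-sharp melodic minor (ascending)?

Scale degree 7 of D# melodic minor (ascending) is C##.
An augmented fifth (8 semitones) below C## lands on the letter F, giving F#.

F#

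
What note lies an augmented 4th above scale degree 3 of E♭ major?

Scale degree 3 of Eb major is G.
An augmented fourth (6 semitones) above G lands on the letter C, giving C#.

C#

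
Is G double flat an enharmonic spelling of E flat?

No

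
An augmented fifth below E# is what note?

E down a perfect fifth is A, so the target letter is A.
From E#, an augmented fifth is 8 semitones down: A.

A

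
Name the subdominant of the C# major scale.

The C# major scale runs C# D# E# F# G# A# B#.
Degree 4 is F#.

F#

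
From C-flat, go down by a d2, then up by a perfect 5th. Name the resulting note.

A diminished second down from Cb is B (letter B, 0 semitones down).
A perfect fifth up from B is F# (letter F, 7 semitones up).

F#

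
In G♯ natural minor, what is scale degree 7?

Degree 7 takes the letter 6 steps above G, which is F.
In natural minor, degree 7 sits 10 semitones above the tonic. G# + 10 semitones is pitch class 6, spelled on F as F#.

F#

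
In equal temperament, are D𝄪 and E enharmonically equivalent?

D## = pitch class 4 and E = pitch class 4 — the same pitch class, so they are enharmonic equivalents.

Yes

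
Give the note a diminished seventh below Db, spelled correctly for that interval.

E

D down a major seventh is Eb, so the target letter is E.
From Db, a diminished seventh is 9 semitones down: E.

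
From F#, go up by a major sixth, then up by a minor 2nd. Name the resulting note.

E

A major sixth up from F# is D# (letter D, 9 semitones up).
A minor second up from D# is E (letter E, 1 semitone up).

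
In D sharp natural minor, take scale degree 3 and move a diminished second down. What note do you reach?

E##

Scale degree 3 of D# natural minor is F#.
A diminished second (0 semitones) below F# lands on the letter E, giving E##.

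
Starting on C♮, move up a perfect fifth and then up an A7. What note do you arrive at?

A perfect fifth up from C is G (letter G, 7 semitones up).
An augmented seventh up from G is F## (letter F, 12 semitones up).

F##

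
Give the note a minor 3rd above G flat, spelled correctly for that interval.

G up a major third is B, so the target letter is B.
From Gb, a minor third is 3 semitones up: Bbb.

Bbb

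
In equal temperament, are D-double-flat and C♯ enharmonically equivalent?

No

Two spellings are enharmonically equivalent only if they share a pitch class.
Here Dbb → 0, C# → 1; 0 ≠ 1, so they are not.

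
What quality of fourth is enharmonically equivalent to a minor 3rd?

A minor third spans 3 semitones.
A fourth spanning 3 semitones is doubly diminished (the perfect fourth is 5).

doubly diminished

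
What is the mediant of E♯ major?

The E# major scale runs E# F## G## A# B# C## D##.
Degree 3 is G##.

G##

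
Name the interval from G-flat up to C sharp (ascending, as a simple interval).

doubly augmented fourth

Counting letters G–A–B–C gives a fourth.
Gb→C# = 7 semitones, 2 wider than the perfect fourth (5), so doubly augmented.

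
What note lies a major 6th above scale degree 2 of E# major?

D##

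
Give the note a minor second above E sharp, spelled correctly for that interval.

F#

E up a major second is F#, so the target letter is F.
From E#, a minor second is 1 semitone up: F#.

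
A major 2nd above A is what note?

A up a major second is B, so the target letter is B.
From A, a major second is 2 semitones up: B.

B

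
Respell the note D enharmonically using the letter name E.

Plain E sits 2 semitones above D, so on the letter E the same pitch needs a double flat: Ebb.

Ebb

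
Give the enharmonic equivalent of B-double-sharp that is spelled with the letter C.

Plain C sits 1 semitone below B##, so on the letter C the same pitch needs a sharp: C#.

C#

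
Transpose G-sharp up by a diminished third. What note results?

Bb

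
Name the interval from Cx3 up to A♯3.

minor sixth

Counting letters C–D–E–F–G–A gives a sixth.
C##→A# = 8 semitones, 1 narrower than the major sixth (9), so minor.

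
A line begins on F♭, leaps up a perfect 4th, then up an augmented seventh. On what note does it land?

A

A perfect fourth up from Fb is Bbb (letter B, 5 semitones up).
An augmented seventh up from Bbb is A (letter A, 12 semitones up).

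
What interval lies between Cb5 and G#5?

doubly augmented fifth

The letter names run C→G, a span of 4 letter steps, so the interval is some kind of fifth.
Cb to G# is 9 semitones. A perfect fifth is 7, so 9 makes it doubly augmented.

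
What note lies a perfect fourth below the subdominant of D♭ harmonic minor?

The subdominant of Db harmonic minor is Gb.
A perfect fourth (5 semitones) below Gb lands on the letter D, giving Db.

Db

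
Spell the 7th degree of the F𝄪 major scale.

E##

The F## major scale runs F## G## A## B# C## D## E##.
Degree 7 is E##.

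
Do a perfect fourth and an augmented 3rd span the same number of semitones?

A perfect fourth spans 5 semitones; an augmented third spans 5.
They are enharmonically equivalent.

Yes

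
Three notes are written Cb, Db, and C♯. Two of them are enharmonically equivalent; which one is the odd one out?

In 12-tone equal temperament, enharmonic equivalents share a pitch class. Cb is pitch class 11; Db is pitch class 1; C# is pitch class 1.
Db and C# share pitch class 1, while Cb is pitch class 11.

Cb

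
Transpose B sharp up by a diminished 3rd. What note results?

B up a major third is D#, so the target letter is D.
From B#, a diminished third is 2 semitones up: D.

D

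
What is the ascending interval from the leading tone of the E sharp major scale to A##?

The leading tone of E# major is D##.
D## up to A##: letters D→A make it a fifth; 7 semitones makes it perfect.

perfect fifth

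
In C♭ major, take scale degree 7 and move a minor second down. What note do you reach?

A

Scale degree 7 of Cb major is Bb.
A minor second (1 semitone) below Bb lands on the letter A, giving A.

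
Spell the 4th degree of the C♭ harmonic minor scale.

Fb

Degree 4 takes the letter 3 steps above C, which is F.
In harmonic minor, degree 4 sits 5 semitones above the tonic. Cb + 5 semitones is pitch class 4, spelled on F as Fb.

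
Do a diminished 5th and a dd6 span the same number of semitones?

A diminished fifth spans 6 semitones; a doubly diminished sixth spans 6.
They are enharmonically equivalent.

Yes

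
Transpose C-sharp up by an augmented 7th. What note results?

B##

C up a major seventh is B, so the target letter is B.
From C#, an augmented seventh is 12 semitones up: B##.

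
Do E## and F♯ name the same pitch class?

Yes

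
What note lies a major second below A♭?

Gb

A down a major second is G, so the target letter is G.
From Ab, a major second is 2 semitones down: Gb.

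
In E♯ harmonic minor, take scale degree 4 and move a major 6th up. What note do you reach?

Scale degree 4 of E# harmonic minor is A#.
A major sixth (9 semitones) above A# lands on the letter F, giving F##.

F##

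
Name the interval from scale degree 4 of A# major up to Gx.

augmented fourth

Scale degree 4 of A# major is D#.
D# up to G##: letters D→G make it a fourth; 6 semitones makes it augmented.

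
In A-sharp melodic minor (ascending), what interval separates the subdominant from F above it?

diminished third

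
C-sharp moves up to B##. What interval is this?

augmented seventh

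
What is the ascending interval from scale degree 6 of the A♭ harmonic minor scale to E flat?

major seventh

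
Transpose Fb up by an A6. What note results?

A sixth above F lands on the letter D.
An augmented sixth spans 10 semitones, so Fb moves to pitch class 2. On the letter D that is D.

D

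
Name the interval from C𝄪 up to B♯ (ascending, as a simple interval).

minor seventh

The letter names run C→B, a span of 6 letter steps, so the interval is some kind of seventh.
C## to B# is 10 semitones. A major seventh is 11, so 10 makes it minor.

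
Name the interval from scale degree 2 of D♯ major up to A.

Scale degree 2 of D# major is E#.
E# up to A: letters E→A make it a fourth; 4 semitones makes it diminished.

diminished fourth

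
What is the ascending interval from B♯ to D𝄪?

major third

The letter names run B→D, a span of 2 letter steps, so the interval is some kind of third.
B# to D## is 4 semitones. A major third is 4, so 4 makes it major.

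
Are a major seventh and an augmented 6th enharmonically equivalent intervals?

No

A major seventh spans 11 semitones; an augmented sixth spans 10.
The spans differ, so they are not enharmonic equivalents.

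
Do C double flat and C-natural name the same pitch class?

Cbb is pitch class 10; C is pitch class 0.
The pitch classes differ (10 vs. 0), so they are not enharmonic equivalents.

No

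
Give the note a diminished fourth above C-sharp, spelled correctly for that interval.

F

A fourth above C lands on the letter F.
A diminished fourth spans 4 semitones, so C# moves to pitch class 5. On the letter F that is F.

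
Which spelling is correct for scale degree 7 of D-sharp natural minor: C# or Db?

C#

Each scale degree takes a distinct letter name. Degree 7 of a scale on D must use the letter C.
C# and Db are enharmonically the same pitch, but only C# uses the letter C, so it is the correct spelling here.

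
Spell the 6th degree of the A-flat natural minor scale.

Fb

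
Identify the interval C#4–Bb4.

Counting letters C–D–E–F–G–A–B gives a seventh.
C#→Bb = 9 semitones, 2 narrower than the major seventh (11), so diminished.

diminished seventh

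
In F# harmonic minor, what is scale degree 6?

D

Degree 6 takes the letter 5 steps above F, which is D.
In harmonic minor, degree 6 sits 8 semitones above the tonic. F# + 8 semitones is pitch class 2, spelled on D as D.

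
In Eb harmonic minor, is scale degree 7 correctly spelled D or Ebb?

D

Each scale degree takes a distinct letter name. Degree 7 of a scale on E must use the letter D.
D and Ebb are enharmonically the same pitch, but only D uses the letter D, so it is the correct spelling here.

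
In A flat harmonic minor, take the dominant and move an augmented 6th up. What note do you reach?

The dominant of Ab harmonic minor is Eb.
An augmented sixth (10 semitones) above Eb lands on the letter C, giving C#.

C#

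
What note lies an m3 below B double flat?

B down a major third is G, so the target letter is G.
From Bbb, a minor third is 3 semitones down: Gb.

Gb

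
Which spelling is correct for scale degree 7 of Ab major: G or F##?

G

Each scale degree takes a distinct letter name. Degree 7 of a scale on A must use the letter G.
G and F## are enharmonically the same pitch, but only G uses the letter G, so it is the correct spelling here.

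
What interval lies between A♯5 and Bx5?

Counting letters A–B gives a second.
A#→B## = 3 semitones, 1 wider than the major second (2), so augmented.

augmented second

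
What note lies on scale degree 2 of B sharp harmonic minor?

C##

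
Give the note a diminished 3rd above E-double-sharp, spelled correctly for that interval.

E up a major third is G#, so the target letter is G.
From E##, a diminished third is 2 semitones up: G#.

G#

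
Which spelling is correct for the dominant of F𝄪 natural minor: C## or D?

Each scale degree takes a distinct letter name. Degree 5 of a scale on F must use the letter C.
C## and D are enharmonically the same pitch, but only C## uses the letter C, so it is the correct spelling here.

C##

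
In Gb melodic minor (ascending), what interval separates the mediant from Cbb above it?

The mediant of Gb melodic minor (ascending) is Bbb.
Bbb up to Cbb: letters B→C make it a second; 1 semitone makes it minor.

minor second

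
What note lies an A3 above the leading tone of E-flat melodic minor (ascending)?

The leading tone of Eb melodic minor (ascending) is D.
An augmented third (5 semitones) above D lands on the letter F, giving F##.

F##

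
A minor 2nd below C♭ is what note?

C down a major second is Bb, so the target letter is B.
From Cb, a minor second is 1 semitone down: Bb.

Bb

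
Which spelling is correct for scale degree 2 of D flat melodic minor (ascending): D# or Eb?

Each scale degree takes a distinct letter name. Degree 2 of a scale on D must use the letter E.
Eb and D# are enharmonically the same pitch, but only Eb uses the letter E, so it is the correct spelling here.

Eb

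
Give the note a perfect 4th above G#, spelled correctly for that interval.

G up a perfect fourth is C, so the target letter is C.
From G#, a perfect fourth is 5 semitones up: C#.

C#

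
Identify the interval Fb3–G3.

Counting letters F–G gives a second.
Fb→G = 3 semitones, 1 wider than the major second (2), so augmented.

augmented second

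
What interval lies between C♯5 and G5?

diminished fifth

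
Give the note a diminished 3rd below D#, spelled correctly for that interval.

D down a major third is Bb, so the target letter is B.
From D#, a diminished third is 2 semitones down: B##.

B##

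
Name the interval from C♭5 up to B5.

augmented seventh

The letter names run C→B, a span of 6 letter steps, so the interval is some kind of seventh.
Cb to B is 12 semitones. A major seventh is 11, so 12 makes it augmented.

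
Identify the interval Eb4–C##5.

The letter names run E→C, a span of 5 letter steps, so the interval is some kind of sixth.
Eb to C## is 11 semitones. A major sixth is 9, so 11 makes it doubly augmented.

doubly augmented sixth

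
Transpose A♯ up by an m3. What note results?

C#

A third above A lands on the letter C.
A minor third spans 3 semitones, so A# moves to pitch class 1. On the letter C that is C#.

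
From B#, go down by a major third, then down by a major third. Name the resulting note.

E

A major third down from B# is G# (letter G, 4 semitones down).
A major third down from G# is E (letter E, 4 semitones down).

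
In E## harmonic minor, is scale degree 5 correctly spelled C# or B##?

Each scale degree takes a distinct letter name. Degree 5 of a scale on E must use the letter B.
B## and C# are enharmonically the same pitch, but only B## uses the letter B, so it is the correct spelling here.

B##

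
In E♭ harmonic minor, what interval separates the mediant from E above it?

The mediant of Eb harmonic minor is Gb.
Gb up to E: letters G→E make it a sixth; 10 semitones makes it augmented.

augmented sixth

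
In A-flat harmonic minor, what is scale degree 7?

Degree 7 takes the letter 6 steps above A, which is G.
In harmonic minor, degree 7 sits 11 semitones above the tonic. Ab + 11 semitones is pitch class 7, spelled on G as G.

G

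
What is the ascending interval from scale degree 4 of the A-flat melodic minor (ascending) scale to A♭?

perfect fifth

Scale degree 4 of Ab melodic minor (ascending) is Db.
Db up to Ab: letters D→A make it a fifth; 7 semitones makes it perfect.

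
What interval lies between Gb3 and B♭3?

major third

Counting letters G–A–B gives a third.
Gb→Bb = 4 semitones, exactly the major third.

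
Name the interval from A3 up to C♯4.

major third

Counting letters A–B–C gives a third.
A→C# = 4 semitones, exactly the major third.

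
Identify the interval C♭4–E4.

augmented third

The letter names run C→E, a span of 2 letter steps, so the interval is some kind of third.
Cb to E is 5 semitones. A major third is 4, so 5 makes it augmented.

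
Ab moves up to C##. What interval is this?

doubly augmented third

The letter names run A→C, a span of 2 letter steps, so the interval is some kind of third.
Ab to C## is 6 semitones. A major third is 4, so 6 makes it doubly augmented.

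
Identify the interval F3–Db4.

Counting letters F–G–A–B–C–D gives a sixth.
F→Db = 8 semitones, 1 narrower than the major sixth (9), so minor.

minor sixth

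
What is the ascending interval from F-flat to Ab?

Counting letters F–G–A gives a third.
Fb→Ab = 4 semitones, exactly the major third.

major third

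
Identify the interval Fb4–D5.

augmented sixth

The letter names run F→D, a span of 5 letter steps, so the interval is some kind of sixth.
Fb to D is 10 semitones. A major sixth is 9, so 10 makes it augmented.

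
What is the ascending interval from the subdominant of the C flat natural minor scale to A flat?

major third

The subdominant of Cb natural minor is Fb.
Fb up to Ab: letters F→A make it a third; 4 semitones makes it major.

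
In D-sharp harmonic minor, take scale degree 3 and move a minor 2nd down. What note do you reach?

Scale degree 3 of D# harmonic minor is F#.
A minor second (1 semitone) below F# lands on the letter E, giving E#.

E#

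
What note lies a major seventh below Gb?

Abb

A seventh below G lands on the letter A.
A major seventh spans 11 semitones, so Gb moves to pitch class 7. On the letter A that is Abb.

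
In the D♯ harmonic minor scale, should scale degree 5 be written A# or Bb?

Each scale degree takes a distinct letter name. Degree 5 of a scale on D must use the letter A.
A# and Bb are enharmonically the same pitch, but only A# uses the letter A, so it is the correct spelling here.

A#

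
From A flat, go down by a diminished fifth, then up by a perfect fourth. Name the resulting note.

A diminished fifth down from Ab is D (letter D, 6 semitones down).
A perfect fourth up from D is G (letter G, 5 semitones up).

G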